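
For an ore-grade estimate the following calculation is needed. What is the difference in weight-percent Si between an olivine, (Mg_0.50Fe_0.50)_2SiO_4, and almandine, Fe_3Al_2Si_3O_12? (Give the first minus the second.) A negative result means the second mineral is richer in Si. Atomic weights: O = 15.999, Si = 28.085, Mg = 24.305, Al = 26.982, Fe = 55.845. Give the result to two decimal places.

-0.62 percentage points

Si in (Mg_0.50Fe_0.50)_2SiO_4: molar mass 172.231 g/mol; 1×28.085 = 28.085 g → 16.31 wt%.
Si in Fe_3Al_2Si_3O_12: molar mass 497.742 g/mol; 3×28.085 = 84.255 g → 16.93 wt%.
Difference = 16.31 − 16.93 = -0.62 percentage points.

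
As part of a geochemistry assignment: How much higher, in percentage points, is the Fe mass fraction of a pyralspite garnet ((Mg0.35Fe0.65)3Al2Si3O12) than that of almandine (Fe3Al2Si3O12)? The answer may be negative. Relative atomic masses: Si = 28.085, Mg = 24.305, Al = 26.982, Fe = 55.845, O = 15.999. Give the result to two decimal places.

First mineral: 108.898 g Fe in 464.625 g formula = 23.44 wt% Fe.
Second mineral: 167.535 g Fe in 497.742 g formula = 33.66 wt% Fe.
23.44% − 33.66% gives a difference of -10.22 percentage points.

-10.22 percentage points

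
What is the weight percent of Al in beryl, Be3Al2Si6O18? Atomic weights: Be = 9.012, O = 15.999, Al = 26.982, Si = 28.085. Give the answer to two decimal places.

Molar mass of Be3Al2Si6O18: 3·9.012 + 2·26.982 + 6·28.085 + 18·15.999 = 537.492 g/mol.
Mass of Al per formula unit: 2 × 26.982 = 53.964 g.
Weight fraction Al = 53.964 / 537.492 = 0.1004.

10.04 wt%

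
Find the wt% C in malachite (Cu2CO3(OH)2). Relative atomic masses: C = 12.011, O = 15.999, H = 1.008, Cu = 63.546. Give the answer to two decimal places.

Formula mass = 2*63.546 + 1*12.011 + 5*15.999 + 2*1.008 = 221.114 g/mol, of which 12.011 g is C.
So C makes up 12.011/221.114 = 0.0543 of the mass, i.e. 5.43%.

5.43 mass %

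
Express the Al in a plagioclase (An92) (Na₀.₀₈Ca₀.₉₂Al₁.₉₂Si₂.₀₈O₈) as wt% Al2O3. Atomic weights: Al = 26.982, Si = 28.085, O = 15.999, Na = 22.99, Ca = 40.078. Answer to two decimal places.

M(Na₀.₀₈Ca₀.₉₂Al₁.₉₂Si₂.₀₈O₈) = 276.925 g/mol; M(Al2O3) = 101.961 g/mol.
Moles Al2O3 per formula unit = 1.92 Al ÷ 2 = 0.9600.
Al2O3 fraction = (0.9600 × 101.961) / 276.925 = 97.883/276.925 = 0.3535.

35.35 wt%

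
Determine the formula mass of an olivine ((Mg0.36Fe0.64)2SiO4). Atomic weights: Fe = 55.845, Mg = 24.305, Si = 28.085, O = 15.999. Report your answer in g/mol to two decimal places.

181.06 g/mol

M = 0.72(24.305) + 1.28(55.845) + 1(28.085) + 4(15.999)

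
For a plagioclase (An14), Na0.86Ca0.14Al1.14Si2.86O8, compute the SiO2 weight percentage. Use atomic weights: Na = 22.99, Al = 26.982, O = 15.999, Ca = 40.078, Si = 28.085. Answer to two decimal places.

64.98 wt%

M(Na0.86Ca0.14Al1.14Si2.86O8) = 264.457 g/mol; M(SiO2) = 60.083 g/mol.
Moles SiO2 per formula unit = 2.86 Si ÷ 1 = 2.8600.
SiO2 fraction = (2.8600 × 60.083) / 264.457 = 171.837/264.457 = 0.6498.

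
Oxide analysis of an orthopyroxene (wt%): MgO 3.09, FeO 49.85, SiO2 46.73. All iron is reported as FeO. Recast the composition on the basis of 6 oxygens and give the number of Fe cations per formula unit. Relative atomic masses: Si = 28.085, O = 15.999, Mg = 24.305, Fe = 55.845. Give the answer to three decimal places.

MgO: 3.09/40.304 = 0.07667 mol → 0.07667 mol Mg, 0.07667 mol O.
FeO: 49.85/71.844 = 0.69386 mol → 0.69386 mol Fe, 0.69386 mol O.
SiO2: 46.73/60.083 = 0.77776 mol → 0.77776 mol Si, 1.55552 mol O.
Total oxygen = 2.32605 mol. Normalization factor = 6/2.32605 = 2.57948.
Fe per 6 O = 0.69386 × 2.57948 = 1.790.

1.790 Fe apfu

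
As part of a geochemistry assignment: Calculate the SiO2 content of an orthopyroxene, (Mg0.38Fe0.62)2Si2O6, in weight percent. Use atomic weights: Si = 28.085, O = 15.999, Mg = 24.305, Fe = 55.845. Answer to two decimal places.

M((Mg0.38Fe0.62)2Si2O6) = 239.884 g/mol; M(SiO2) = 60.083 g/mol.
Moles SiO2 per formula unit = 2 Si ÷ 1 = 2.0000.
SiO2 fraction = (2.0000 × 60.083) / 239.884 = 120.166/239.884 = 0.5009.

50.09 wt%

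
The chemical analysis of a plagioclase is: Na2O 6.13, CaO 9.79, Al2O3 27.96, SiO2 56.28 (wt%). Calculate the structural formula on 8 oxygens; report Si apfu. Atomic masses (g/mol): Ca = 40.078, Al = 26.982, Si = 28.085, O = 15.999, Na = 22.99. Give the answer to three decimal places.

Na2O (M=61.979): mol = 0.09890; Na = 0.19780, O = 0.09890.
CaO (M=56.077): mol = 0.17458; Ca = 0.17458, O = 0.17458.
Al2O3 (M=101.961): mol = 0.27422; Al = 0.54844, O = 0.82266.
SiO2 (M=60.083): mol = 0.93670; Si = 0.93670, O = 1.87340.
ΣO = 2.96954; factor = 8/ΣO = 2.69402.
Si apfu = 0.93670 × 2.69402 = 2.523.

2.523 Si apfu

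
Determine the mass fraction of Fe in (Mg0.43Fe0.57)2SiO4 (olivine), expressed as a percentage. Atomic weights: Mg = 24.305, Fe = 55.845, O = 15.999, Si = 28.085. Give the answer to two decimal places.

36.04 wt%

Formula mass = 0.86·24.305 + 1.14·55.845 + 1·28.085 + 4·15.999 = 176.647 g/mol, of which 63.663 g is Fe.
So Fe makes up 63.663/176.647 = 0.3604 of the mass, i.e. 36.04%.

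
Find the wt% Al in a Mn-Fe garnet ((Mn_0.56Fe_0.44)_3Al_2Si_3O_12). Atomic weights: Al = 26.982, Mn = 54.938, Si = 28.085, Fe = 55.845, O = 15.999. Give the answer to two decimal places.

10.88 mass %

M((Mn_0.56Fe_0.44)_3Al_2Si_3O_12) = 496.218 g/mol.
Al contributes 2 × 26.982 = 53.964 g per mole.
53.964/496.218 = 0.1088 → 10.88%.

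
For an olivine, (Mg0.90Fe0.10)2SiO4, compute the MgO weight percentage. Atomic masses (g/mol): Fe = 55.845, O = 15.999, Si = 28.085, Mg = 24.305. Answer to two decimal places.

Molar mass of (Mg0.90Fe0.10)2SiO4 = 1.80*24.305 + 0.20*55.845 + 1*28.085 + 4*15.999 = 146.999 g/mol.
Each formula unit contains 1.80 Mg, equivalent to 1.80/1 = 1.8000 mol MgO.
M(MgO) = 1×24.305 + 1×15.999 = 40.304 g/mol.
Mass of MgO per formula unit = 1.8000 × 40.304 = 72.547 g.
MgO wt% = 72.547 / 146.999 × 100 = 49.35%.

49.35 wt%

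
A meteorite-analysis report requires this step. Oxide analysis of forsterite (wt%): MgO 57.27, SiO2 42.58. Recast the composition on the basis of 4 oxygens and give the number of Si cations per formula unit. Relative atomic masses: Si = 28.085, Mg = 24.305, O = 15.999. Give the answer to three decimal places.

0.999 Si apfu

57.27 wt% MgO ÷ 40.304 g/mol = 1.42095 mol, giving 1.42095 Mg and 1.42095 O.
42.58 wt% SiO2 ÷ 60.083 g/mol = 0.70869 mol, giving 0.70869 Si and 1.41738 O.
Oxygen sums to 2.83833; scaling by 4/2.83833 = 1.40928 puts the formula on 4 O.
Si: 0.70869 × 1.40928 = 0.999 atoms per formula unit.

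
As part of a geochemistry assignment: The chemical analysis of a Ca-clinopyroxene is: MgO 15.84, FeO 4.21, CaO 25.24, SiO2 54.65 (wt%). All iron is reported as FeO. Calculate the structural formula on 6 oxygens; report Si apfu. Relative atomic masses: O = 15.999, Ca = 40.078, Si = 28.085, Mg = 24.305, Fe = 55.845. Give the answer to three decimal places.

MgO (M=40.304): mol = 0.39301; Mg = 0.39301, O = 0.39301.
FeO (M=71.844): mol = 0.05860; Fe = 0.05860, O = 0.05860.
CaO (M=56.077): mol = 0.45010; Ca = 0.45010, O = 0.45010.
SiO2 (M=60.083): mol = 0.90958; Si = 0.90958, O = 1.81916.
ΣO = 2.72087; factor = 6/ΣO = 2.20518.
Si apfu = 0.90958 × 2.20518 = 2.006.

2.006 Si apfu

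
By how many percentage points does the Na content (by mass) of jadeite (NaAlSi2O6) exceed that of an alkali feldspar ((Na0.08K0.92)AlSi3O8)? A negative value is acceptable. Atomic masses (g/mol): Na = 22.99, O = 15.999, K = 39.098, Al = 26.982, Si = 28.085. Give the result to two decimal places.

10.71 percentage points

M(NaAlSi2O6) = 202.136 g/mol, so wt% Na = 22.990/202.136 × 100 = 11.37%.
M((Na0.08K0.92)AlSi3O8) = 277.038 g/mol, so wt% Na = 1.839/277.038 × 100 = 0.66%.
11.37 − 0.66 = 10.71 pp.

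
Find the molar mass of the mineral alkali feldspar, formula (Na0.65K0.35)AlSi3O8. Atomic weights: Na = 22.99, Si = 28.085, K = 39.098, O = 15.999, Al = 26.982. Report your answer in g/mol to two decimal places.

Na: 0.65 × 22.99 = 14.9435
K: 0.35 × 39.098 = 13.6843
Al: 1 × 26.982 = 26.9820
Si: 3 × 28.085 = 84.2550
O: 8 × 15.999 = 127.9920
Summing the contributions gives the formula mass.

267.86 g/mol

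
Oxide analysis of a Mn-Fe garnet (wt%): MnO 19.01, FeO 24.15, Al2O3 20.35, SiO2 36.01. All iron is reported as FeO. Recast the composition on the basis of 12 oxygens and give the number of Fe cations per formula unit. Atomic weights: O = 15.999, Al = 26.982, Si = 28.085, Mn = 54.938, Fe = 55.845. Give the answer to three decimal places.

1.680 Fe apfu

MnO: 19.01/70.937 = 0.26798 mol → 0.26798 mol Mn, 0.26798 mol O.
FeO: 24.15/71.844 = 0.33614 mol → 0.33614 mol Fe, 0.33614 mol O.
Al2O3: 20.35/101.961 = 0.19959 mol → 0.39918 mol Al, 0.59877 mol O.
SiO2: 36.01/60.083 = 0.59934 mol → 0.59934 mol Si, 1.19868 mol O.
Total oxygen = 2.40157 mol. Normalization factor = 12/2.40157 = 4.99673.
Fe per 12 O = 0.33614 × 4.99673 = 1.680.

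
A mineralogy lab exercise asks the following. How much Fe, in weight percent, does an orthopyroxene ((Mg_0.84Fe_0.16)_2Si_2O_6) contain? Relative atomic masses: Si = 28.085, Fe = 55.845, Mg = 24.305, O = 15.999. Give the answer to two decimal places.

8.47 weight percent

Formula mass = 1.68×24.305 + 0.32×55.845 + 2×28.085 + 6×15.999 = 210.867 g/mol, of which 17.870 g is Fe.
So Fe makes up 17.870/210.867 = 0.0847 of the mass, i.e. 8.47%.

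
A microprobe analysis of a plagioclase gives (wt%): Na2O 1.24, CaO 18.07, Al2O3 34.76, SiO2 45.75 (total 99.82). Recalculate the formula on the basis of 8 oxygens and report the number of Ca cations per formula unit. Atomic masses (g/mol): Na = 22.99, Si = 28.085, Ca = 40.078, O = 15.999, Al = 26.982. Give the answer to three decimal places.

Na2O (M=61.979): mol = 0.02001; Na = 0.04002, O = 0.02001.
CaO (M=56.077): mol = 0.32224; Ca = 0.32224, O = 0.32224.
Al2O3 (M=101.961): mol = 0.34091; Al = 0.68182, O = 1.02273.
SiO2 (M=60.083): mol = 0.76145; Si = 0.76145, O = 1.52290.
ΣO = 2.88788; factor = 8/ΣO = 2.77020.
Ca apfu = 0.32224 × 2.77020 = 0.893.

0.893 Ca apfu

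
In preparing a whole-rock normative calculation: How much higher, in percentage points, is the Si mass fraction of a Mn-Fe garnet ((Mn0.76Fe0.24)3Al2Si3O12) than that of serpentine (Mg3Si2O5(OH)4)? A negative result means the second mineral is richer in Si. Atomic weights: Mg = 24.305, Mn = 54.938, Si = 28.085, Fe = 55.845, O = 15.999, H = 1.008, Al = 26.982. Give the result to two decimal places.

-3.27 percentage points

First mineral: 84.255 g Si in 495.674 g formula = 17.00 wt% Si.
Second mineral: 56.170 g Si in 277.108 g formula = 20.27 wt% Si.
17.00% − 20.27% gives a difference of -3.27 percentage points.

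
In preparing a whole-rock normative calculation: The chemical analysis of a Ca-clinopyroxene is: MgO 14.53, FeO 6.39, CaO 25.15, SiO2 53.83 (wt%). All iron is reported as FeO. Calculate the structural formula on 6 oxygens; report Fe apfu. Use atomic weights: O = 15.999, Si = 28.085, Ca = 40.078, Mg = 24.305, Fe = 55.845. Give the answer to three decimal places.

0.198 Fe apfu

MgO: 14.53/40.304 = 0.36051 mol → 0.36051 mol Mg, 0.36051 mol O.
FeO: 6.39/71.844 = 0.08894 mol → 0.08894 mol Fe, 0.08894 mol O.
CaO: 25.15/56.077 = 0.44849 mol → 0.44849 mol Ca, 0.44849 mol O.
SiO2: 53.83/60.083 = 0.89593 mol → 0.89593 mol Si, 1.79186 mol O.
Total oxygen = 2.68980 mol. Normalization factor = 6/2.68980 = 2.23065.
Fe per 6 O = 0.08894 × 2.23065 = 0.198.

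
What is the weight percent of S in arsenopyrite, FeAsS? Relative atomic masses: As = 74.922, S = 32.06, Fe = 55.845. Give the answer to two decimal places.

19.69 weight percent

Formula mass = 1×55.845 + 1×74.922 + 1×32.06 = 162.827 g/mol, of which 32.060 g is S.
So S makes up 32.060/162.827 = 0.1969 of the mass, i.e. 19.69%.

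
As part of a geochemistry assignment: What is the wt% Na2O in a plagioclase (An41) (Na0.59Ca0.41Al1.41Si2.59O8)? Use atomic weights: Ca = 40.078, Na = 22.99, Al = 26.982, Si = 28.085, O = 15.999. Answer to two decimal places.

Formula mass = 268.773 g/mol.
0.59 Na → 0.2950 mol Na2O per formula unit; M(Na2O) = 61.979, so Na2O mass = 18.284 g.
18.284/268.773 × 100 = 6.80 wt%.

6.80 wt%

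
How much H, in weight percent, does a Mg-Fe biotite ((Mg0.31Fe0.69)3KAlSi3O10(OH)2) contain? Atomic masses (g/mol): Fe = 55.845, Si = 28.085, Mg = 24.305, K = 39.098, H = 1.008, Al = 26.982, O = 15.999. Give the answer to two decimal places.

0.42 weight percent

Molar mass of (Mg0.31Fe0.69)3KAlSi3O10(OH)2: 0.93×24.305 + 2.07×55.845 + 1×39.098 + 1×26.982 + 3×28.085 + 12×15.999 + 2×1.008 = 482.542 g/mol.
Mass of H per formula unit: 2 × 1.008 = 2.016 g.
Weight fraction H = 2.016 / 482.542 = 0.0042.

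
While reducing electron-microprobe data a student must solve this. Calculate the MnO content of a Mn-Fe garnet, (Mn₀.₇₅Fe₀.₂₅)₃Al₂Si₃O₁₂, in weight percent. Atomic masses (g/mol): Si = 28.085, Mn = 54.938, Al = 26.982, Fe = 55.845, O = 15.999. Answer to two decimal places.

32.20 wt%

Formula mass = 495.701 g/mol.
2.25 Mn → 2.2500 mol MnO per formula unit; M(MnO) = 70.937, so MnO mass = 159.608 g.
159.608/495.701 × 100 = 32.20 wt%.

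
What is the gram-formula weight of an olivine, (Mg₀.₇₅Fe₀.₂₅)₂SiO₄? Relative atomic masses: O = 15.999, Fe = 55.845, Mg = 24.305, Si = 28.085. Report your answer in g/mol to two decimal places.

The formula mass is the sum 1.50·24.305 + 0.50·55.845 + 1·28.085 + 4·15.999.

156.46 g/mol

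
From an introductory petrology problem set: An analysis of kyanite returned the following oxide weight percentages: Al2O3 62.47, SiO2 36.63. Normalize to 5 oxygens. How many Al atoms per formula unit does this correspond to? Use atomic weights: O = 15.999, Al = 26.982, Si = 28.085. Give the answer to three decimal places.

2.004 Al apfu

62.47 wt% Al2O3 ÷ 101.961 g/mol = 0.61269 mol, giving 1.22538 Al and 1.83807 O.
36.63 wt% SiO2 ÷ 60.083 g/mol = 0.60966 mol, giving 0.60966 Si and 1.21932 O.
Oxygen sums to 3.05739; scaling by 5/3.05739 = 1.63538 puts the formula on 5 O.
Al: 1.22538 × 1.63538 = 2.004 atoms per formula unit.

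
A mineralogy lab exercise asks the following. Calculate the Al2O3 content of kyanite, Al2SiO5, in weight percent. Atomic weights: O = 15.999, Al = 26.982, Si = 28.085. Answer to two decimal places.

62.92 wt%

M(Al2SiO5) = 162.044 g/mol; M(Al2O3) = 101.961 g/mol.
Moles Al2O3 per formula unit = 2 Al ÷ 2 = 1.0000.
Al2O3 fraction = (1.0000 × 101.961) / 162.044 = 101.961/162.044 = 0.6292.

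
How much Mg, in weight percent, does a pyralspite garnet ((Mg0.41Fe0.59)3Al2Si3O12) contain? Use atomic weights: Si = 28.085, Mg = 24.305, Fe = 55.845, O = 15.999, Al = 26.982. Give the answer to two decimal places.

6.51 weight percent

Formula mass = 1.23·24.305 + 1.77·55.845 + 2·26.982 + 3·28.085 + 12·15.999 = 458.948 g/mol, of which 29.895 g is Mg.
So Mg makes up 29.895/458.948 = 0.0651 of the mass, i.e. 6.51%.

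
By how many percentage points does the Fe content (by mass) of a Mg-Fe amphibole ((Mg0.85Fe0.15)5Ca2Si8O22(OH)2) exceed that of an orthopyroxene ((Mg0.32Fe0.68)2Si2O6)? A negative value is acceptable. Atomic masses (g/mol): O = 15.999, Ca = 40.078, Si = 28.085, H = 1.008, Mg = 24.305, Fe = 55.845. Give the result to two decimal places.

-26.16 percentage points

First mineral: 41.884 g Fe in 836.008 g formula = 5.01 wt% Fe.
Second mineral: 75.949 g Fe in 243.668 g formula = 31.17 wt% Fe.
5.01% − 31.17% gives a difference of -26.16 percentage points.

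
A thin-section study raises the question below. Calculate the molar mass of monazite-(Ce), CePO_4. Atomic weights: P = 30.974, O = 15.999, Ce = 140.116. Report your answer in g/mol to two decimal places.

235.09 g/mol

Ce: 1 × 140.116 = 140.1160
P: 1 × 30.974 = 30.9740
O: 4 × 15.999 = 63.9960
Summing the contributions gives the formula mass.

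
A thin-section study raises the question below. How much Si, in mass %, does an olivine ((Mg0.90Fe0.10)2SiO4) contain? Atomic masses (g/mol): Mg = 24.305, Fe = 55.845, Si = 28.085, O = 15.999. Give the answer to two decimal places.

Molar mass of (Mg0.90Fe0.10)2SiO4: 1.80×24.305 + 0.20×55.845 + 1×28.085 + 4×15.999 = 146.999 g/mol.
Mass of Si per formula unit: 1 × 28.085 = 28.085 g.
Weight fraction Si = 28.085 / 146.999 = 0.1911.

19.11 mass %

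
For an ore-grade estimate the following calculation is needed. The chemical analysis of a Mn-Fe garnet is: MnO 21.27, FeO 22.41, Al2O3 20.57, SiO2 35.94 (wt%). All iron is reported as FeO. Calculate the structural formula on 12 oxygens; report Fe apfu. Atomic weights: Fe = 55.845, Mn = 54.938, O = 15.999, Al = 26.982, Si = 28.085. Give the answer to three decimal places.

MnO: 21.27/70.937 = 0.29984 mol → 0.29984 mol Mn, 0.29984 mol O.
FeO: 22.41/71.844 = 0.31193 mol → 0.31193 mol Fe, 0.31193 mol O.
Al2O3: 20.57/101.961 = 0.20174 mol → 0.40348 mol Al, 0.60522 mol O.
SiO2: 35.94/60.083 = 0.59817 mol → 0.59817 mol Si, 1.19634 mol O.
Total oxygen = 2.41333 mol. Normalization factor = 12/2.41333 = 4.97238.
Fe per 12 O = 0.31193 × 4.97238 = 1.551.

1.551 Fe apfu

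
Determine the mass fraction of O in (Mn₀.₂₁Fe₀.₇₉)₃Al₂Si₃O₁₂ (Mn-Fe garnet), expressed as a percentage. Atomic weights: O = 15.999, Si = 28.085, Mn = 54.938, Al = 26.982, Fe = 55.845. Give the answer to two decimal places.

Formula mass = 0.63×54.938 + 2.37×55.845 + 2×26.982 + 3×28.085 + 12×15.999 = 497.171 g/mol, of which 191.988 g is O.
So O makes up 191.988/497.171 = 0.3862 of the mass, i.e. 38.62%.

38.62 weight percent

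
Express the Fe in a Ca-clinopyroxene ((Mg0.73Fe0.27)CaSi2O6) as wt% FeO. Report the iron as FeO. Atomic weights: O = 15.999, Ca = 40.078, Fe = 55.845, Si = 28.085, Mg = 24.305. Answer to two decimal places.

Molar mass of (Mg0.73Fe0.27)CaSi2O6 = 0.73*24.305 + 0.27*55.845 + 1*40.078 + 2*28.085 + 6*15.999 = 225.063 g/mol.
Each formula unit contains 0.27 Fe, equivalent to 0.27/1 = 0.2700 mol FeO.
M(FeO) = 1×55.845 + 1×15.999 = 71.844 g/mol.
Mass of FeO per formula unit = 0.2700 × 71.844 = 19.398 g.
FeO wt% = 19.398 / 225.063 × 100 = 8.62%.

8.62 wt%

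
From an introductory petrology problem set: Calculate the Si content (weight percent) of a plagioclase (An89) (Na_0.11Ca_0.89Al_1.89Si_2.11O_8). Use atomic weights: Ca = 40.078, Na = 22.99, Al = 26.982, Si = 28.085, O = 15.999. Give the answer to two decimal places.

Formula mass = 0.11×22.99 + 0.89×40.078 + 1.89×26.982 + 2.11×28.085 + 8×15.999 = 276.446 g/mol, of which 59.259 g is Si.
So Si makes up 59.259/276.446 = 0.2144 of the mass, i.e. 21.44%.

21.44 weight percent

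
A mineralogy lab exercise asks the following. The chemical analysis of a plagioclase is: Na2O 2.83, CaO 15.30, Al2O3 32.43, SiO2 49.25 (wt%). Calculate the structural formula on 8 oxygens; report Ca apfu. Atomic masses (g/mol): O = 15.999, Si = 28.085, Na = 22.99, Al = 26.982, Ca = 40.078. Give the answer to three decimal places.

0.750 Ca apfu

2.83 wt% Na2O ÷ 61.979 g/mol = 0.04566 mol, giving 0.09132 Na and 0.04566 O.
15.30 wt% CaO ÷ 56.077 g/mol = 0.27284 mol, giving 0.27284 Ca and 0.27284 O.
32.43 wt% Al2O3 ÷ 101.961 g/mol = 0.31806 mol, giving 0.63612 Al and 0.95418 O.
49.25 wt% SiO2 ÷ 60.083 g/mol = 0.81970 mol, giving 0.81970 Si and 1.63940 O.
Oxygen sums to 2.91208; scaling by 8/2.91208 = 2.74718 puts the formula on 8 O.
Ca: 0.27284 × 2.74718 = 0.750 atoms per formula unit.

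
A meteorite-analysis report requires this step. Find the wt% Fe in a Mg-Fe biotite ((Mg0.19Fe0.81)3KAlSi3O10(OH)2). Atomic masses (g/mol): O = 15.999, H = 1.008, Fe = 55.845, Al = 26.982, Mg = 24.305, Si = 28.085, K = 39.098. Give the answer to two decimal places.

27.48 wt%

Formula mass = 0.57·24.305 + 2.43·55.845 + 1·39.098 + 1·26.982 + 3·28.085 + 12·15.999 + 2·1.008 = 493.896 g/mol, of which 135.703 g is Fe.
So Fe makes up 135.703/493.896 = 0.2748 of the mass, i.e. 27.48%.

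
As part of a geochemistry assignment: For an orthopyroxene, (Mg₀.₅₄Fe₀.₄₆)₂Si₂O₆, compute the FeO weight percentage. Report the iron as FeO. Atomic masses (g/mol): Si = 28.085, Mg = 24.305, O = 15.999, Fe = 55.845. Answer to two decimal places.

M((Mg₀.₅₄Fe₀.₄₆)₂Si₂O₆) = 229.791 g/mol; M(FeO) = 71.844 g/mol.
Moles FeO per formula unit = 0.92 Fe ÷ 1 = 0.9200.
FeO fraction = (0.9200 × 71.844) / 229.791 = 66.096/229.791 = 0.2876.

28.76 wt%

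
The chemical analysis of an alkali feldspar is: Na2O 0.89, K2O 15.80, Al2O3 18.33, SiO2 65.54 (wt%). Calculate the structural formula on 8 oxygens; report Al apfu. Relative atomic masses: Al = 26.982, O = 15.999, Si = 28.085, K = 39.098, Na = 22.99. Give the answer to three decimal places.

Na2O (M=61.979): mol = 0.01436; Na = 0.02872, O = 0.01436.
K2O (M=94.195): mol = 0.16774; K = 0.33548, O = 0.16774.
Al2O3 (M=101.961): mol = 0.17977; Al = 0.35954, O = 0.53931.
SiO2 (M=60.083): mol = 1.09082; Si = 1.09082, O = 2.18164.
ΣO = 2.90305; factor = 8/ΣO = 2.75572.
Al apfu = 0.35954 × 2.75572 = 0.991.

0.991 Al apfu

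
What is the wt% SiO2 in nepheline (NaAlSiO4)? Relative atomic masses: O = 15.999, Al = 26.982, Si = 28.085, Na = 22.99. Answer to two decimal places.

42.30 wt%

Molar mass of NaAlSiO4 = 1×22.99 + 1×26.982 + 1×28.085 + 4×15.999 = 142.053 g/mol.
Each formula unit contains 1 Si, equivalent to 1/1 = 1.0000 mol SiO2.
M(SiO2) = 1×28.085 + 2×15.999 = 60.083 g/mol.
Mass of SiO2 per formula unit = 1.0000 × 60.083 = 60.083 g.
SiO2 wt% = 60.083 / 142.053 × 100 = 42.30%.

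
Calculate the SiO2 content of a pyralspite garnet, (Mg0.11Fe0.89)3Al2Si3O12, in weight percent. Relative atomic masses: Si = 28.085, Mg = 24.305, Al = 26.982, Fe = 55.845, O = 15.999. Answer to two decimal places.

Molar mass of (Mg0.11Fe0.89)3Al2Si3O12 = 0.33×24.305 + 2.67×55.845 + 2×26.982 + 3×28.085 + 12×15.999 = 487.334 g/mol.
Each formula unit contains 3 Si, equivalent to 3/1 = 3.0000 mol SiO2.
M(SiO2) = 1×28.085 + 2×15.999 = 60.083 g/mol.
Mass of SiO2 per formula unit = 3.0000 × 60.083 = 180.249 g.
SiO2 wt% = 180.249 / 487.334 × 100 = 36.99%.

36.99 wt%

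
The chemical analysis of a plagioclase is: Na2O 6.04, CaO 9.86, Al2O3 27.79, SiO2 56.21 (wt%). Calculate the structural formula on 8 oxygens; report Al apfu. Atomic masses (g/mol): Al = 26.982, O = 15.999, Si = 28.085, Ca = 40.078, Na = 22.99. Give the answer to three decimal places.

Na2O (M=61.979): mol = 0.09745; Na = 0.19490, O = 0.09745.
CaO (M=56.077): mol = 0.17583; Ca = 0.17583, O = 0.17583.
Al2O3 (M=101.961): mol = 0.27256; Al = 0.54512, O = 0.81768.
SiO2 (M=60.083): mol = 0.93554; Si = 0.93554, O = 1.87108.
ΣO = 2.96204; factor = 8/ΣO = 2.70084.
Al apfu = 0.54512 × 2.70084 = 1.472.

1.472 Al apfu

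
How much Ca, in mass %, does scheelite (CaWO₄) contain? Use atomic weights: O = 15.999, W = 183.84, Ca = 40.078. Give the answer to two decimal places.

13.92 mass %

Molar mass of CaWO₄: 1*40.078 + 1*183.84 + 4*15.999 = 287.914 g/mol.
Mass of Ca per formula unit: 1 × 40.078 = 40.078 g.
Weight fraction Ca = 40.078 / 287.914 = 0.1392.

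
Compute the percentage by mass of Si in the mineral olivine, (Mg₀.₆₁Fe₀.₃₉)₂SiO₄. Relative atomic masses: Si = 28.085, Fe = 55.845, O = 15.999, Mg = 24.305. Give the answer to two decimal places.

Molar mass of (Mg₀.₆₁Fe₀.₃₉)₂SiO₄: 1.22·24.305 + 0.78·55.845 + 1·28.085 + 4·15.999 = 165.292 g/mol.
Mass of Si per formula unit: 1 × 28.085 = 28.085 g.
Weight fraction Si = 28.085 / 165.292 = 0.1699.

16.99 wt%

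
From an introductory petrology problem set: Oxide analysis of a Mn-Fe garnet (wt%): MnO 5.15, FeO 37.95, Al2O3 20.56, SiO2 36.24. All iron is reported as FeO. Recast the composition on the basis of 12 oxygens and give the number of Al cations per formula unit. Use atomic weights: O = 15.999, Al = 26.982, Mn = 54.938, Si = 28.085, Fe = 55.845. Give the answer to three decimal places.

2.006 Al apfu

5.15 wt% MnO ÷ 70.937 g/mol = 0.07260 mol, giving 0.07260 Mn and 0.07260 O.
37.95 wt% FeO ÷ 71.844 g/mol = 0.52823 mol, giving 0.52823 Fe and 0.52823 O.
20.56 wt% Al2O3 ÷ 101.961 g/mol = 0.20165 mol, giving 0.40330 Al and 0.60495 O.
36.24 wt% SiO2 ÷ 60.083 g/mol = 0.60317 mol, giving 0.60317 Si and 1.20634 O.
Oxygen sums to 2.41212; scaling by 12/2.41212 = 4.97488 puts the formula on 12 O.
Al: 0.40330 × 4.97488 = 2.006 atoms per formula unit.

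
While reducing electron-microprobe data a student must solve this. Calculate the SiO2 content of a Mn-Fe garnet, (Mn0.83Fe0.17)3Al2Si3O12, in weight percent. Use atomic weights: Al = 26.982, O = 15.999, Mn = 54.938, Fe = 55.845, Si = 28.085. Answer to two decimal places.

Formula mass = 495.484 g/mol.
3 Si → 3.0000 mol SiO2 per formula unit; M(SiO2) = 60.083, so SiO2 mass = 180.249 g.
180.249/495.484 × 100 = 36.38 wt%.

36.38 wt%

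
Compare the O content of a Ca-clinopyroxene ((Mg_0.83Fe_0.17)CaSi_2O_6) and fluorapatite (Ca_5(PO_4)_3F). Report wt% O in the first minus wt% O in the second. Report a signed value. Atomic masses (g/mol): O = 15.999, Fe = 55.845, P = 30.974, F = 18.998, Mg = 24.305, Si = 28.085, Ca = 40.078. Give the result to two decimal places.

M((Mg_0.83Fe_0.17)CaSi_2O_6) = 221.909 g/mol, so wt% O = 95.994/221.909 × 100 = 43.26%.
M(Ca_5(PO_4)_3F) = 504.298 g/mol, so wt% O = 191.988/504.298 × 100 = 38.07%.
43.26 − 38.07 = 5.19 pp.

5.19 percentage points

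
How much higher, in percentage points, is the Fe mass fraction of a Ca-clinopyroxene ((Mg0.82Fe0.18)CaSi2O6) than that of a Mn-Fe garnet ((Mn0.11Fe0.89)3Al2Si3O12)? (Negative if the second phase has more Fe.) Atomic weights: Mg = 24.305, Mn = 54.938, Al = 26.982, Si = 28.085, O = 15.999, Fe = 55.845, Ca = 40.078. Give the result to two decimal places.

-25.45 percentage points

First mineral: 10.052 g Fe in 222.224 g formula = 4.52 wt% Fe.
Second mineral: 149.106 g Fe in 497.443 g formula = 29.97 wt% Fe.
4.52% − 29.97% gives a difference of -25.45 percentage points.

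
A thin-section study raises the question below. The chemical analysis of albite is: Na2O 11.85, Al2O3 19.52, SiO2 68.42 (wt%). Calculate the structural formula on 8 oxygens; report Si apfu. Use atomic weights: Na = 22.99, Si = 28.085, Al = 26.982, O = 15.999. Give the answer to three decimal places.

Na2O (M=61.979): mol = 0.19119; Na = 0.38238, O = 0.19119.
Al2O3 (M=101.961): mol = 0.19145; Al = 0.38290, O = 0.57435.
SiO2 (M=60.083): mol = 1.13876; Si = 1.13876, O = 2.27752.
ΣO = 3.04306; factor = 8/ΣO = 2.62893.
Si apfu = 1.13876 × 2.62893 = 2.994.

2.994 Si apfu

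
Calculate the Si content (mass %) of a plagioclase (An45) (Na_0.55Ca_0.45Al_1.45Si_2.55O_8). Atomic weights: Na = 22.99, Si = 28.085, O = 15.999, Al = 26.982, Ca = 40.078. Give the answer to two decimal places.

Formula mass = 0.55·22.99 + 0.45·40.078 + 1.45·26.982 + 2.55·28.085 + 8·15.999 = 269.412 g/mol, of which 71.617 g is Si.
So Si makes up 71.617/269.412 = 0.2658 of the mass, i.e. 26.58%.

26.58 mass %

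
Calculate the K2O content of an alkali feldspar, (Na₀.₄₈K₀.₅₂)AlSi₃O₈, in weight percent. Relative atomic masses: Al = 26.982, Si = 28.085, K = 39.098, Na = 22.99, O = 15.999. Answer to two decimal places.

9.05 wt%

Formula mass = 270.595 g/mol.
0.52 K → 0.2600 mol K2O per formula unit; M(K2O) = 94.195, so K2O mass = 24.491 g.
24.491/270.595 × 100 = 9.05 wt%.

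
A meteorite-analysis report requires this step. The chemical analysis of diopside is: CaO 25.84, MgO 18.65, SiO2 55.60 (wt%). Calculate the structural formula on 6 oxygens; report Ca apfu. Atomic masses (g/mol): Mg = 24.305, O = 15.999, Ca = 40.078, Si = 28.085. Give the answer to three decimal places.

CaO (M=56.077): mol = 0.46079; Ca = 0.46079, O = 0.46079.
MgO (M=40.304): mol = 0.46273; Mg = 0.46273, O = 0.46273.
SiO2 (M=60.083): mol = 0.92539; Si = 0.92539, O = 1.85078.
ΣO = 2.77430; factor = 6/ΣO = 2.16271.
Ca apfu = 0.46079 × 2.16271 = 0.997.

0.997 Ca apfu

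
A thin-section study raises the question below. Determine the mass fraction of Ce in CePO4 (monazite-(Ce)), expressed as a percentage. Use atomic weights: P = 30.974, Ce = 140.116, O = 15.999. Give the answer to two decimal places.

59.60 wt%

Formula mass = 1*140.116 + 1*30.974 + 4*15.999 = 235.086 g/mol, of which 140.116 g is Ce.
So Ce makes up 140.116/235.086 = 0.5960 of the mass, i.e. 59.60%.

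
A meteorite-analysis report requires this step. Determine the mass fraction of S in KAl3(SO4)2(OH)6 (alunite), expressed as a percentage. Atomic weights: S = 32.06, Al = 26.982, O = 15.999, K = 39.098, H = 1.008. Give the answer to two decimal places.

15.48 weight percent

Molar mass of KAl3(SO4)2(OH)6: 1×39.098 + 3×26.982 + 2×32.06 + 14×15.999 + 6×1.008 = 414.198 g/mol.
Mass of S per formula unit: 2 × 32.06 = 64.120 g.
Weight fraction S = 64.120 / 414.198 = 0.1548.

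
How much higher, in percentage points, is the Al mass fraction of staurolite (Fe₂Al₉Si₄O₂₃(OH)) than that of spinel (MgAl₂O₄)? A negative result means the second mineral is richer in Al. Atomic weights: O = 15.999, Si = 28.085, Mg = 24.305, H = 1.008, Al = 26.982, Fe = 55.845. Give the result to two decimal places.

First mineral: 242.838 g Al in 851.852 g formula = 28.51 wt% Al.
Second mineral: 53.964 g Al in 142.265 g formula = 37.93 wt% Al.
28.51% − 37.93% gives a difference of -9.42 percentage points.

-9.42 percentage points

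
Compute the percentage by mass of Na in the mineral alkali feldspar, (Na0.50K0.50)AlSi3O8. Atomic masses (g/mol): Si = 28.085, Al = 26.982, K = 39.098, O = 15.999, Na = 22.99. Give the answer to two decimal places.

4.25 weight percent

M((Na0.50K0.50)AlSi3O8) = 270.273 g/mol.
Na contributes 0.50 × 22.99 = 11.495 g per mole.
11.495/270.273 = 0.0425 → 4.25%.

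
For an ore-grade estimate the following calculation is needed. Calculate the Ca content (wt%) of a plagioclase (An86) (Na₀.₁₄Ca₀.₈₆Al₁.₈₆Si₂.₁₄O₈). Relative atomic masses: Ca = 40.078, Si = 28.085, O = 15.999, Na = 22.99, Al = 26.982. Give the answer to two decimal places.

M(Na₀.₁₄Ca₀.₈₆Al₁.₈₆Si₂.₁₄O₈) = 275.966 g/mol.
Ca contributes 0.86 × 40.078 = 34.467 g per mole.
34.467/275.966 = 0.1249 → 12.49%.

12.49 wt%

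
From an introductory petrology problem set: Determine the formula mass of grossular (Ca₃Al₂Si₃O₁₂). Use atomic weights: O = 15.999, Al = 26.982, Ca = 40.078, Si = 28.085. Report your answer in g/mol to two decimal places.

450.44 g/mol

The formula mass is the sum 3×40.078 + 2×26.982 + 3×28.085 + 12×15.999.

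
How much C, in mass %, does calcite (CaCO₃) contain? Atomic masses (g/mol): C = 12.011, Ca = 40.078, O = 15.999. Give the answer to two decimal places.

12.00 mass %

Molar mass of CaCO₃: 1×40.078 + 1×12.011 + 3×15.999 = 100.086 g/mol.
Mass of C per formula unit: 1 × 12.011 = 12.011 g.
Weight fraction C = 12.011 / 100.086 = 0.1200.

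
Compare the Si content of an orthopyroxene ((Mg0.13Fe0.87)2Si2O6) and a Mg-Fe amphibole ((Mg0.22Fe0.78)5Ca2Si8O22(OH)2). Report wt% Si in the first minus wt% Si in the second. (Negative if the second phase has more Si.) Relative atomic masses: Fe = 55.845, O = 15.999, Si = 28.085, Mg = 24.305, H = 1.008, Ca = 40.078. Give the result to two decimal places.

-2.05 percentage points

Si in (Mg0.13Fe0.87)2Si2O6: molar mass 255.654 g/mol; 2×28.085 = 56.170 g → 21.97 wt%.
Si in (Mg0.22Fe0.78)5Ca2Si8O22(OH)2: molar mass 935.359 g/mol; 8×28.085 = 224.680 g → 24.02 wt%.
Difference = 21.97 − 24.02 = -2.05 percentage points.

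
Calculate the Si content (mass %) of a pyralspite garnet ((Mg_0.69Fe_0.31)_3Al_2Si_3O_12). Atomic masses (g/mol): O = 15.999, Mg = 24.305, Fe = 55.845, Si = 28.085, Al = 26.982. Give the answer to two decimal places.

Molar mass of (Mg_0.69Fe_0.31)_3Al_2Si_3O_12: 2.07*24.305 + 0.93*55.845 + 2*26.982 + 3*28.085 + 12*15.999 = 432.454 g/mol.
Mass of Si per formula unit: 3 × 28.085 = 84.255 g.
Weight fraction Si = 84.255 / 432.454 = 0.1948.

19.48 mass %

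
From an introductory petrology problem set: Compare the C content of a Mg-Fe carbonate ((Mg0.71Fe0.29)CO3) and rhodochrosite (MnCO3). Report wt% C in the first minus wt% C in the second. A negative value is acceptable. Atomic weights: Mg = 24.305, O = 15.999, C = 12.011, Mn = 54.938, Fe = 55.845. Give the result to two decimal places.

2.40 percentage points

First mineral: 12.011 g C in 93.460 g formula = 12.85 wt% C.
Second mineral: 12.011 g C in 114.946 g formula = 10.45 wt% C.
12.85% − 10.45% gives a difference of 2.40 percentage points.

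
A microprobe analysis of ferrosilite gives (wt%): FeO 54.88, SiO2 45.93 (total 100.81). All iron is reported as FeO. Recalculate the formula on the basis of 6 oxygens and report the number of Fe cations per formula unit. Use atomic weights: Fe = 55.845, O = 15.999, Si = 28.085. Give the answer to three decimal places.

1.999 Fe apfu

FeO: 54.88/71.844 = 0.76388 mol → 0.76388 mol Fe, 0.76388 mol O.
SiO2: 45.93/60.083 = 0.76444 mol → 0.76444 mol Si, 1.52888 mol O.
Total oxygen = 2.29276 mol. Normalization factor = 6/2.29276 = 2.61693.
Fe per 6 O = 0.76388 × 2.61693 = 1.999.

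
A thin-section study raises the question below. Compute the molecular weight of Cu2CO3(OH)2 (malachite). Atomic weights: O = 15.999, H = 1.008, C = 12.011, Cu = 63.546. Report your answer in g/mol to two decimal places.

The formula mass is the sum 2×63.546 + 1×12.011 + 5×15.999 + 2×1.008.

221.11 g/mol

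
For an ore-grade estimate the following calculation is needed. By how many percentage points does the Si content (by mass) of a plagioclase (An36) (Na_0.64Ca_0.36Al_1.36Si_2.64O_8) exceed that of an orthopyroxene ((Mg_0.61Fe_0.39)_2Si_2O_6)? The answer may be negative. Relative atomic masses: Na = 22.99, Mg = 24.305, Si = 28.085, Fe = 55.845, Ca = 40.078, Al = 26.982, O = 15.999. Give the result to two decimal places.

Si in Na_0.64Ca_0.36Al_1.36Si_2.64O_8: molar mass 267.974 g/mol; 2.64×28.085 = 74.144 g → 27.67 wt%.
Si in (Mg_0.61Fe_0.39)_2Si_2O_6: molar mass 225.375 g/mol; 2×28.085 = 56.170 g → 24.92 wt%.
Difference = 27.67 − 24.92 = 2.75 percentage points.

2.75 percentage points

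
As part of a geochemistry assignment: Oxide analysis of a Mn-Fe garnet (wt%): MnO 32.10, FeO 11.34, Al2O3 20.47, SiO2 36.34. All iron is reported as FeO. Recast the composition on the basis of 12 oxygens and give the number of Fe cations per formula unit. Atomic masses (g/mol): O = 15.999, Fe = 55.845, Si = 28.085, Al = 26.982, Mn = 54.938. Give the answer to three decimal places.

32.10 wt% MnO ÷ 70.937 g/mol = 0.45251 mol, giving 0.45251 Mn and 0.45251 O.
11.34 wt% FeO ÷ 71.844 g/mol = 0.15784 mol, giving 0.15784 Fe and 0.15784 O.
20.47 wt% Al2O3 ÷ 101.961 g/mol = 0.20076 mol, giving 0.40152 Al and 0.60228 O.
36.34 wt% SiO2 ÷ 60.083 g/mol = 0.60483 mol, giving 0.60483 Si and 1.20966 O.
Oxygen sums to 2.42229; scaling by 12/2.42229 = 4.95399 puts the formula on 12 O.
Fe: 0.15784 × 4.95399 = 0.782 atoms per formula unit.

0.782 Fe apfu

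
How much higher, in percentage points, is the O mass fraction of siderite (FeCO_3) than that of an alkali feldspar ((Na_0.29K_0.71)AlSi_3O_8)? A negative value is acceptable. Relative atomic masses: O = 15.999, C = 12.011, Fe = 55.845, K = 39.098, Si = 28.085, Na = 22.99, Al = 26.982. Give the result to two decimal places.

First mineral: 47.997 g O in 115.853 g formula = 41.43 wt% O.
Second mineral: 127.992 g O in 273.656 g formula = 46.77 wt% O.
41.43% − 46.77% gives a difference of -5.34 percentage points.

-5.34 percentage points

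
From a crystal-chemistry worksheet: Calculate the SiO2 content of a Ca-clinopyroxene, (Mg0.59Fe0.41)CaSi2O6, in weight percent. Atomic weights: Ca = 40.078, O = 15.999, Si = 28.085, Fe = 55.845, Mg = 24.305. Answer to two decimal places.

Formula mass = 229.478 g/mol.
2 Si → 2.0000 mol SiO2 per formula unit; M(SiO2) = 60.083, so SiO2 mass = 120.166 g.
120.166/229.478 × 100 = 52.36 wt%.

52.36 wt%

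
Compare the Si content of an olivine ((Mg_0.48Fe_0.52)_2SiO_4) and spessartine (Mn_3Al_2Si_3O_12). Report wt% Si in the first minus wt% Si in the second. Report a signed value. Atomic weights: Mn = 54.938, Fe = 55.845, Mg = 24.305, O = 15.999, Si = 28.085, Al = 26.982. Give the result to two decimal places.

-0.83 percentage points

M((Mg_0.48Fe_0.52)_2SiO_4) = 173.493 g/mol, so wt% Si = 28.085/173.493 × 100 = 16.19%.
M(Mn_3Al_2Si_3O_12) = 495.021 g/mol, so wt% Si = 84.255/495.021 × 100 = 17.02%.
16.19 − 17.02 = -0.83 pp.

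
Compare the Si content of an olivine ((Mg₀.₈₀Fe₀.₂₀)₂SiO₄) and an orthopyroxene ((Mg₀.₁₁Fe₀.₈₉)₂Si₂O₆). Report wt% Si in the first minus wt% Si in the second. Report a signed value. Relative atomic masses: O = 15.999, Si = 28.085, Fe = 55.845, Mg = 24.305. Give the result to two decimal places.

M((Mg₀.₈₀Fe₀.₂₀)₂SiO₄) = 153.307 g/mol, so wt% Si = 28.085/153.307 × 100 = 18.32%.
M((Mg₀.₁₁Fe₀.₈₉)₂Si₂O₆) = 256.915 g/mol, so wt% Si = 56.170/256.915 × 100 = 21.86%.
18.32 − 21.86 = -3.54 pp.

-3.54 percentage points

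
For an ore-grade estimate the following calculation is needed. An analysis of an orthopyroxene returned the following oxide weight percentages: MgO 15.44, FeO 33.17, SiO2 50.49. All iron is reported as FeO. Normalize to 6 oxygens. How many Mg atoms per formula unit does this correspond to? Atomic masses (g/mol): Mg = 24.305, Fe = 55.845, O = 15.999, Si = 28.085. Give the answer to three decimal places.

0.910 Mg apfu

15.44 wt% MgO ÷ 40.304 g/mol = 0.38309 mol, giving 0.38309 Mg and 0.38309 O.
33.17 wt% FeO ÷ 71.844 g/mol = 0.46169 mol, giving 0.46169 Fe and 0.46169 O.
50.49 wt% SiO2 ÷ 60.083 g/mol = 0.84034 mol, giving 0.84034 Si and 1.68068 O.
Oxygen sums to 2.52546; scaling by 6/2.52546 = 2.37580 puts the formula on 6 O.
Mg: 0.38309 × 2.37580 = 0.910 atoms per formula unit.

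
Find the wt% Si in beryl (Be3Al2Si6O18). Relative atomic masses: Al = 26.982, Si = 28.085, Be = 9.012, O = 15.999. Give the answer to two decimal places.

Molar mass of Be3Al2Si6O18: 3×9.012 + 2×26.982 + 6×28.085 + 18×15.999 = 537.492 g/mol.
Mass of Si per formula unit: 6 × 28.085 = 168.510 g.
Weight fraction Si = 168.510 / 537.492 = 0.3135.

31.35 wt%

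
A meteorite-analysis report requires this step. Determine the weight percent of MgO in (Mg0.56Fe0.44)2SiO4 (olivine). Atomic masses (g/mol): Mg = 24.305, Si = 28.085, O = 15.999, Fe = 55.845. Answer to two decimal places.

M((Mg0.56Fe0.44)2SiO4) = 168.446 g/mol; M(MgO) = 40.304 g/mol.
Moles MgO per formula unit = 1.12 Mg ÷ 1 = 1.1200.
MgO fraction = (1.1200 × 40.304) / 168.446 = 45.140/168.446 = 0.2680.

26.80 wt%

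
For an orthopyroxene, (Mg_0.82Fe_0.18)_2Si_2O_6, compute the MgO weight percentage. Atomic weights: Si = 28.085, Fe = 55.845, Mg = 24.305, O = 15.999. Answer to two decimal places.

31.16 wt%

Formula mass = 212.128 g/mol.
1.64 Mg → 1.6400 mol MgO per formula unit; M(MgO) = 40.304, so MgO mass = 66.099 g.
66.099/212.128 × 100 = 31.16 wt%.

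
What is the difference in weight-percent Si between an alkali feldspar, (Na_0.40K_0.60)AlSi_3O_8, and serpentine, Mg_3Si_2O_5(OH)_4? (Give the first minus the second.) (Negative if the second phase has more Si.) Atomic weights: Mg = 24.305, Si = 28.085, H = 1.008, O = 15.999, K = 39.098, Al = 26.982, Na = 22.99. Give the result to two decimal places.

10.72 percentage points

M((Na_0.40K_0.60)AlSi_3O_8) = 271.884 g/mol, so wt% Si = 84.255/271.884 × 100 = 30.99%.
M(Mg_3Si_2O_5(OH)_4) = 277.108 g/mol, so wt% Si = 56.170/277.108 × 100 = 20.27%.
30.99 − 20.27 = 10.72 pp.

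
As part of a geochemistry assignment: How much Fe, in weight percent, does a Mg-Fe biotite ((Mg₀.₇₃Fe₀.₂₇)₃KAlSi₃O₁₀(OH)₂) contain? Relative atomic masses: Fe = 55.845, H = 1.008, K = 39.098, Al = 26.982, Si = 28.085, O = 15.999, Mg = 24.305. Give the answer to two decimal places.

10.22 weight percent

Molar mass of (Mg₀.₇₃Fe₀.₂₇)₃KAlSi₃O₁₀(OH)₂: 2.19×24.305 + 0.81×55.845 + 1×39.098 + 1×26.982 + 3×28.085 + 12×15.999 + 2×1.008 = 442.801 g/mol.
Mass of Fe per formula unit: 0.81 × 55.845 = 45.234 g.
Weight fraction Fe = 45.234 / 442.801 = 0.1022.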